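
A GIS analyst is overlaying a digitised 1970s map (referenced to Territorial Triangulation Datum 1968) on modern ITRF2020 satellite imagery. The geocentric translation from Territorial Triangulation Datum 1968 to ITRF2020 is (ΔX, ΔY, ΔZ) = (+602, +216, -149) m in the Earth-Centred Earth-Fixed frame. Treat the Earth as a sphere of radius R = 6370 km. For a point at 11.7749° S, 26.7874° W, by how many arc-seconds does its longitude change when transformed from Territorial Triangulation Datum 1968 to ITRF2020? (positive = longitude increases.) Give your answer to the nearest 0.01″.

sin φ = -0.204067, cos φ = 0.978957, sin λ = -0.450681, cos λ = 0.892685.
East component: ΔE = −sin λ·ΔX + cos λ·ΔY = −(-0.450681)(602) + (0.892685)(216) = 464.13 m.
1° of latitude spans πR/180 = 111177 m; at latitude φ, 1° of longitude spans that × cos φ = 108838.0 m, so Δλ = 464.13 / 108838.0 × 3600 = 15.352″.

Δλ = 15.35″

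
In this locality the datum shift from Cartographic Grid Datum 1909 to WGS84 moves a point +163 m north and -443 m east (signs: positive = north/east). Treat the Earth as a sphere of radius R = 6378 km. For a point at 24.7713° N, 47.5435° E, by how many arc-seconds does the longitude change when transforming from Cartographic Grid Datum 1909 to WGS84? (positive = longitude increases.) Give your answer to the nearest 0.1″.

Δλ = -15.8″

At latitude 24.7713°, cos φ = 0.907987.
One radian of longitude at latitude φ spans R cos φ, so Δλ = ΔE / (R cos φ) = -443.0 / (6378000 × 0.907987) = -7.6496e-05 rad = -15.778″.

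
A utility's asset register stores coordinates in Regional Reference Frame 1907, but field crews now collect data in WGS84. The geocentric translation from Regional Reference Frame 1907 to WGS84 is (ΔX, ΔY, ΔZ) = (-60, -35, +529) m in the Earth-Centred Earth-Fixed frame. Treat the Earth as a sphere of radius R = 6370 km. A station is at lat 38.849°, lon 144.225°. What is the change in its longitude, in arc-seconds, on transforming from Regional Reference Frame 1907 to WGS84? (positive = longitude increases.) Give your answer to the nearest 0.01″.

sin φ = 0.627270, cos φ = 0.778802, sin λ = 0.584604, cos λ = -0.811319.
East component: ΔE = −sin λ·ΔX + cos λ·ΔY = −(0.584604)(-60) + (-0.811319)(-35) = 63.47 m.
1° of latitude spans πR/180 = 111177 m; at latitude φ, 1° of longitude spans that × cos φ = 86585.2 m, so Δλ = 63.47 / 86585.2 × 3600 = 2.639″.

Δλ = 2.64″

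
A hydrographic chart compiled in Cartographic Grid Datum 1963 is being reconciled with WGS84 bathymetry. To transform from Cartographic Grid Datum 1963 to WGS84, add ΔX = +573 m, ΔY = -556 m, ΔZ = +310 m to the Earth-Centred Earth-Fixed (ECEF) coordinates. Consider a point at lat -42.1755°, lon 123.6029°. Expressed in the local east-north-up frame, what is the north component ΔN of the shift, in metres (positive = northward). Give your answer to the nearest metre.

At φ = -42.1755°, λ = 123.6029°: sin φ = -0.671404, cos φ = 0.741092, sin λ = 0.832893, cos λ = -0.553434.
ΔN = −sin φ cos λ·ΔX − sin φ sin λ·ΔY + cos φ·ΔZ = −(-0.671404)(-0.553434)(573) − (-0.671404)(0.832893)(-556) + (0.741092)(310) = -294.09 m.

ΔN = -294 m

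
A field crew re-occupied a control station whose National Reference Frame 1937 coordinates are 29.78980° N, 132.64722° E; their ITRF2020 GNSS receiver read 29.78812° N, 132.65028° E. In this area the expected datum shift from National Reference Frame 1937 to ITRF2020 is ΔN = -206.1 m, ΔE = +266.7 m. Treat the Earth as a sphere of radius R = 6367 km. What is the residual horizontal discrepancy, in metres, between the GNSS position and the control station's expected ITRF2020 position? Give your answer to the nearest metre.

Observed coordinate differences: Δφ = -0.00168°, Δλ = +0.00306°.
Converting to metres (1° lat = 111125 m, cos φ = 0.867854): observed ΔN = -186.7 m, observed ΔE = 295.1 m.
Subtracting the expected shift leaves a residual of -186.7 − (-206.1) = 19.4 m north and 295.1 − (266.7) = 28.4 m east.
Residual distance = √(19.4² + 28.4²) = 34.4 m.

34 m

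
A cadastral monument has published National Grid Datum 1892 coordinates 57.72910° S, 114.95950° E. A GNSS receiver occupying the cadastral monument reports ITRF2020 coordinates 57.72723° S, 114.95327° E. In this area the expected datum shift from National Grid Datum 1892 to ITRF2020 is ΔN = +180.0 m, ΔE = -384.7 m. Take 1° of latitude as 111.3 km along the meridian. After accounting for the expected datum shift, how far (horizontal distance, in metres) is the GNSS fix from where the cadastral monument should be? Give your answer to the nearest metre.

Observed coordinate differences: Δφ = +0.00187°, Δλ = -0.00623°.
Converting to metres (1° lat = 111300 m, cos φ = 0.533923): observed ΔN = 208.1 m, observed ΔE = -370.2 m.
Subtracting the expected shift leaves a residual of 208.1 − (180.0) = 28.1 m north and -370.2 − (-384.7) = 14.5 m east.
Residual distance = √(28.1² + 14.5²) = 31.6 m.

32 m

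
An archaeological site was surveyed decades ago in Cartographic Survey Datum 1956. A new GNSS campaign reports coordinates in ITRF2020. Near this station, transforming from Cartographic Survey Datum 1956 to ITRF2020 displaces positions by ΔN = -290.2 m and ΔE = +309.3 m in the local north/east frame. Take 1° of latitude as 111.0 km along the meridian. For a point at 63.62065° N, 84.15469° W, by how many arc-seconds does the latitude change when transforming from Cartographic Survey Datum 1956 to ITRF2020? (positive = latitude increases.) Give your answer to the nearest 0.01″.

1° of latitude = 111.0 km, so Δφ = -290.2 / 111000 = -0.0026144° = -9.412″.

Δφ = -9.41″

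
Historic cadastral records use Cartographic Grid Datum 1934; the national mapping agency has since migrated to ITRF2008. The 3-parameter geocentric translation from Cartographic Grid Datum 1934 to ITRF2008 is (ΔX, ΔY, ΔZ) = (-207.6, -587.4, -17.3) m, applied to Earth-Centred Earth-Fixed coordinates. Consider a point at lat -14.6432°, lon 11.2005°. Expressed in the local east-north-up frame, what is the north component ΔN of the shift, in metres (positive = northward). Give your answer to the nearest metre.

ΔN = -97 m

The local north axis is (−sin φ cos λ, −sin φ sin λ, cos φ), giving ΔN = -51.481 − 28.844 − 16.738 = -97.06 m.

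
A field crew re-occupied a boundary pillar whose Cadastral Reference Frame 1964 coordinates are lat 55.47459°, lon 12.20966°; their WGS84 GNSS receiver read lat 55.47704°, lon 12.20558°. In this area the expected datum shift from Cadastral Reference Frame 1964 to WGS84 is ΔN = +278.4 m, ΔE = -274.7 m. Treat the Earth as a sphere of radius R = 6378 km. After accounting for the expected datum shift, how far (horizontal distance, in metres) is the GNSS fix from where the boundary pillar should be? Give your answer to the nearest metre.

Observed coordinate differences: Δφ = +0.00245°, Δλ = -0.00408°.
Converting to metres (1° lat = 111317 m, cos φ = 0.566772): observed ΔN = 272.7 m, observed ΔE = -257.4 m.
Subtracting the expected shift leaves a residual of 272.7 − (278.4) = -5.7 m north and -257.4 − (-274.7) = 17.3 m east.
Residual distance = √((-5.7)² + 17.3²) = 18.2 m.

18 m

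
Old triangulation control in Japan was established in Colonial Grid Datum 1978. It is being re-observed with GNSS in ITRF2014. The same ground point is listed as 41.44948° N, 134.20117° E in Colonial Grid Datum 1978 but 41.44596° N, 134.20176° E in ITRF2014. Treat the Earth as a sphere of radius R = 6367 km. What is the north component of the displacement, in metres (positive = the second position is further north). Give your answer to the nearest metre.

ΔN = -391 m

Δφ = 41.44596° − 41.44948° = -0.00352°; Δλ = 134.20176° − 134.20117° = +0.00059°.
1° along a meridian = πR/180 = 111125 m.
ΔN = Δφ × 111125 = -391.2 m; ΔE = Δλ × 111125 × cos(41.44948°) = +0.00059 × 111125 × 0.749540 = 49.1 m.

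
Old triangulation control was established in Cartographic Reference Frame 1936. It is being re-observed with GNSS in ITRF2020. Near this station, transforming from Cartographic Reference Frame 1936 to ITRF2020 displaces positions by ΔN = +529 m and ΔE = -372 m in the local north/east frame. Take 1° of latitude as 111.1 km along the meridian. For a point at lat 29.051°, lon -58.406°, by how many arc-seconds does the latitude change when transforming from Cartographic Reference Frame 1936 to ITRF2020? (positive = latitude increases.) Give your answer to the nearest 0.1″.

1° of latitude = 111.1 km, so Δφ = 529.0 / 111100 = 0.0047615° = 17.141″.

Δφ = 17.1″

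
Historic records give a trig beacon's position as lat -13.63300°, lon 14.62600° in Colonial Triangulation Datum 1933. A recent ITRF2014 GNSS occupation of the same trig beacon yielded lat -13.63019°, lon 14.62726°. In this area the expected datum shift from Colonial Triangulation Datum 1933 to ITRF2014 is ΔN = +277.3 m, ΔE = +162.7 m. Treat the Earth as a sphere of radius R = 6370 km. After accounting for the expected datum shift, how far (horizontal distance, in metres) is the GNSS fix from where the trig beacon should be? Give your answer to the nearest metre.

Observed coordinate differences: Δφ = +0.00281°, Δλ = +0.00126°.
Converting to metres (1° lat = 111177 m, cos φ = 0.971825): observed ΔN = 312.4 m, observed ΔE = 136.1 m.
Subtracting the expected shift leaves a residual of 312.4 − (277.3) = 35.1 m north and 136.1 − (162.7) = -26.6 m east.
Residual distance = √(35.1² + (-26.6)²) = 44.0 m.

44 m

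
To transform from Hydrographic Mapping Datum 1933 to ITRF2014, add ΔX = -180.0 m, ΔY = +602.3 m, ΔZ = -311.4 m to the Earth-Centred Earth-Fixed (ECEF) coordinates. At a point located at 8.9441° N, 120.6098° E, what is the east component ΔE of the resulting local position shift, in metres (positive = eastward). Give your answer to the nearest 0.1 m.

ΔE = -151.8 m

The local east axis at (φ, λ) is (−sin λ, cos λ, 0), so ΔE = −sin(120.6098°)·(-180.0) + cos(120.6098°)·602.3 = -151.77 m.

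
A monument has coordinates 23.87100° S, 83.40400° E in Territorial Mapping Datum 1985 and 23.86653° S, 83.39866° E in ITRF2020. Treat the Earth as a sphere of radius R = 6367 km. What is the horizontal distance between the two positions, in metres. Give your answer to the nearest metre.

Δφ = -23.86653° − -23.87100° = +0.00447°; Δλ = 83.39866° − 83.40400° = -0.00534°.
1° along a meridian = πR/180 = 111125 m.
ΔN = Δφ × 111125 = 496.7 m; ΔE = Δλ × 111125 × cos(-23.87100°) = -0.00534 × 111125 × 0.914459 = -542.6 m.
Distance = √(ΔE² + ΔN²) = √((-542.6)² + 496.7²) = 735.7 m.

736 m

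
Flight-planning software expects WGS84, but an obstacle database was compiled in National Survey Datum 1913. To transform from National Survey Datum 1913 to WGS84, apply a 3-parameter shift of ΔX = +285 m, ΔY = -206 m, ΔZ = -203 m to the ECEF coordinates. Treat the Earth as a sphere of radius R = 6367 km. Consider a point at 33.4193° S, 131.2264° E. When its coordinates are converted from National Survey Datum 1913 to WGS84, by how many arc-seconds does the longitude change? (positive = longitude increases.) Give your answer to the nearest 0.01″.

Δλ = -3.05″

sin φ = -0.550762, cos φ = 0.834662, sin λ = 0.752111, cos λ = -0.659036.
East component: ΔE = −sin λ·ΔX + cos λ·ΔY = −(0.752111)(285) + (-0.659036)(-206) = -78.59 m.
1° of latitude spans πR/180 = 111125 m; at latitude φ, 1° of longitude spans that × cos φ = 92752.0 m, so Δλ = -78.59 / 92752.0 × 3600 = -3.050″.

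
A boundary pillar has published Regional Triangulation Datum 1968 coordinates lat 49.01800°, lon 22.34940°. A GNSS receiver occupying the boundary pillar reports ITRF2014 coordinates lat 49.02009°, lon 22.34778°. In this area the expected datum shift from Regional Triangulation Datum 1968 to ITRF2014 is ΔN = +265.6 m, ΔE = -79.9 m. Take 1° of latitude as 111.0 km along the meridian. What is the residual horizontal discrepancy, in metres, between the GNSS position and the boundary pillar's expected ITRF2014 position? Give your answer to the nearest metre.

Observed coordinate differences: Δφ = +0.00209°, Δλ = -0.00162°.
Converting to metres (1° lat = 111000 m, cos φ = 0.655822): observed ΔN = 232.0 m, observed ΔE = -117.9 m.
Subtracting the expected shift leaves a residual of 232.0 − (265.6) = -33.6 m north and -117.9 − (-79.9) = -38.0 m east.
Residual distance = √((-33.6)² + (-38.0)²) = 50.8 m.

51 m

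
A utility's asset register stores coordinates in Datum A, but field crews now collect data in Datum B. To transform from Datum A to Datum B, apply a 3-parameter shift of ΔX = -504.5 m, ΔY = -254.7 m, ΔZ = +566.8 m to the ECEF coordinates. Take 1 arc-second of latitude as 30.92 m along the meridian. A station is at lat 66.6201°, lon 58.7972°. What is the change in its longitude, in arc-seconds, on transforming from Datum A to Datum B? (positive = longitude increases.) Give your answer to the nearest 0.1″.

sin φ = 0.917894, cos φ = 0.396826, sin λ = 0.855339, cos λ = 0.518069.
East component: ΔE = −sin λ·ΔX + cos λ·ΔY = −(0.855339)(-504.5) + (0.518069)(-254.7) = 299.57 m.
1° of latitude spans 3600 × 30.92 = 111312 m; at latitude φ, 1° of longitude spans that × cos φ = 44171.5 m, so Δλ = 299.57 / 44171.5 × 3600 = 24.415″.

Δλ = 24.4″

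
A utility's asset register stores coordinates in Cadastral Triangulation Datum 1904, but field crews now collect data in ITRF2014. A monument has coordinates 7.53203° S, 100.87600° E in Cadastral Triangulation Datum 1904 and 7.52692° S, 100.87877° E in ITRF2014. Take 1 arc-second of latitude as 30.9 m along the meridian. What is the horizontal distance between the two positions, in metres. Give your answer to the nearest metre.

Δφ = -7.52692° − -7.53203° = +0.00511°; Δλ = 100.87877° − 100.87600° = +0.00277°.
1° of latitude = 3600 × 30.90 = 111240 m.
ΔN = Δφ × 111240 = 568.4 m; ΔE = Δλ × 111240 × cos(-7.53203°) = +0.00277 × 111240 × 0.991372 = 305.5 m.
Distance = √(ΔE² + ΔN²) = √(305.5² + 568.4²) = 645.3 m.

645 m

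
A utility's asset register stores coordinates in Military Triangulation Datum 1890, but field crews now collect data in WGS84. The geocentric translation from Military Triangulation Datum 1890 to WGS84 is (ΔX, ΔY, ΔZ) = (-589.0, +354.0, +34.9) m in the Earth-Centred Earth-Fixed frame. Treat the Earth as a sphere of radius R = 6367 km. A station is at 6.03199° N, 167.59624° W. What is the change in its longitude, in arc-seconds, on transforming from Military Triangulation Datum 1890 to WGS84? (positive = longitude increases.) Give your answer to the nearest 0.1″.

Δλ = -15.4″

sin φ = 0.105084, cos φ = 0.994463, sin λ = -0.214799, cos λ = -0.976658.
East component: ΔE = −sin λ·ΔX + cos λ·ΔY = −(-0.214799)(-589.0) + (-0.976658)(354.0) = -472.25 m.
1° of latitude spans πR/180 = 111125 m; at latitude φ, 1° of longitude spans that × cos φ = 110509.9 m, so Δλ = -472.25 / 110509.9 × 3600 = -15.384″.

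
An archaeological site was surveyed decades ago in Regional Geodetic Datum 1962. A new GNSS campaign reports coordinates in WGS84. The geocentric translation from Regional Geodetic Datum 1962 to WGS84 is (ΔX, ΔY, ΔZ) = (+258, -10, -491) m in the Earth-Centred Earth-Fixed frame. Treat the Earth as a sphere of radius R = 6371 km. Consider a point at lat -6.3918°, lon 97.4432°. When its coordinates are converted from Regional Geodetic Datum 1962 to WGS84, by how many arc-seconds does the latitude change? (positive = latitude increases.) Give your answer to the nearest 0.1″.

Δφ = -16.0″

sin φ = -0.111327, cos φ = 0.993784, sin λ = 0.991574, cos λ = -0.129543.
North component: ΔN = −sin φ cos λ·ΔX − sin φ sin λ·ΔY + cos φ·ΔZ = −(-0.111327)(-0.129543)(258) − (-0.111327)(0.991574)(-10) + (0.993784)(-491) = -492.77 m.
1° of latitude spans πR/180 = 111195 m, so Δφ = -492.77 / 111195 × 3600 = -15.954″.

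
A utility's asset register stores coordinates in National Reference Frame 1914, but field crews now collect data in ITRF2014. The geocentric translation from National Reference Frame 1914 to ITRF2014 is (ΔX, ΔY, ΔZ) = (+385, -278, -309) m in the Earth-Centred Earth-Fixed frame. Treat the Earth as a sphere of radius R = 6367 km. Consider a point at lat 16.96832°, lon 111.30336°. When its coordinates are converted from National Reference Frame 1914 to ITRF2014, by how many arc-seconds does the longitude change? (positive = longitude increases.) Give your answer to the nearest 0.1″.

sin φ = 0.291843, cos φ = 0.956466, sin λ = 0.931670, cos λ = -0.363306.
East component: ΔE = −sin λ·ΔX + cos λ·ΔY = −(0.931670)(385) + (-0.363306)(-278) = -257.69 m.
1° of latitude spans πR/180 = 111125 m; at latitude φ, 1° of longitude spans that × cos φ = 106287.4 m, so Δλ = -257.69 / 106287.4 × 3600 = -8.728″.

Δλ = -8.7″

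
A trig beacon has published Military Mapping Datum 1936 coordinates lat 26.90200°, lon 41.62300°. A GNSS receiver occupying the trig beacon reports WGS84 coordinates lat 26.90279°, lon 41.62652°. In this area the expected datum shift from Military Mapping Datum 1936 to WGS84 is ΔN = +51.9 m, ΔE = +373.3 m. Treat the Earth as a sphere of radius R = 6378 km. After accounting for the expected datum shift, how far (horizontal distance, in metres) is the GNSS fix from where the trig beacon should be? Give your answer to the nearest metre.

Observed coordinate differences: Δφ = +0.00079°, Δλ = +0.00352°.
Converting to metres (1° lat = 111317 m, cos φ = 0.891782): observed ΔN = 87.9 m, observed ΔE = 349.4 m.
Subtracting the expected shift leaves a residual of 87.9 − (51.9) = 36.0 m north and 349.4 − (373.3) = -23.9 m east.
Residual distance = √(36.0² + (-23.9)²) = 43.2 m.

43 m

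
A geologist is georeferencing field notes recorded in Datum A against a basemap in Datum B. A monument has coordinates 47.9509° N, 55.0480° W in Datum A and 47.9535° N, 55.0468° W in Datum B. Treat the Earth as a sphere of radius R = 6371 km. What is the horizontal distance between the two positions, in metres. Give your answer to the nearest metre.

Δφ = 47.9535° − 47.9509° = +0.0026°; Δλ = -55.0468° − -55.0480° = +0.0012°.
1° along a meridian = πR/180 = 111195 m.
ΔN = Δφ × 111195 = 289.1 m; ΔE = Δλ × 111195 × cos(47.9509°) = +0.0012 × 111195 × 0.669767 = 89.4 m.
Distance = √(ΔE² + ΔN²) = √(89.4² + 289.1²) = 302.6 m.

303 m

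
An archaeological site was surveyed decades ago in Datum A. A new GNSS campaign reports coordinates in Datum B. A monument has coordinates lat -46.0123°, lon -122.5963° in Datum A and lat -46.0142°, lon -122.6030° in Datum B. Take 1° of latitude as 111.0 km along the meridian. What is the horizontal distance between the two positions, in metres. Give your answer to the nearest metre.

Δφ = -46.0142° − -46.0123° = -0.0019°; Δλ = -122.6030° − -122.5963° = -0.0067°.
ΔN = Δφ × 111000 = -210.9 m; ΔE = Δλ × 111000 × cos(-46.0123°) = -0.0067 × 111000 × 0.694504 = -516.5 m.
Distance = √(ΔE² + ΔN²) = √((-516.5)² + (-210.9)²) = 557.9 m.

558 m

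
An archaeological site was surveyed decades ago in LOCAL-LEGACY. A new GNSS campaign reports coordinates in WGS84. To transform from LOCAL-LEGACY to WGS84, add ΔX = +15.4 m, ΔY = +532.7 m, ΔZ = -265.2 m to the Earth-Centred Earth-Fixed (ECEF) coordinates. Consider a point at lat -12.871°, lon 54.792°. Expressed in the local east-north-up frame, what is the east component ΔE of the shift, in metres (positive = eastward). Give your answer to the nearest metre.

ΔE = 295 m

The local east axis at (φ, λ) is (−sin λ, cos λ, 0), so ΔE = −sin(54.792°)·15.4 + cos(54.792°)·532.7 = 294.54 m.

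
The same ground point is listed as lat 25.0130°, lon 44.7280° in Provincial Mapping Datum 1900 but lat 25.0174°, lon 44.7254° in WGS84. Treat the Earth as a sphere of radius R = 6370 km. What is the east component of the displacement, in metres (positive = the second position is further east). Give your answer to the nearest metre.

ΔE = -262 m

Δφ = 25.0174° − 25.0130° = +0.0044°; Δλ = 44.7254° − 44.7280° = -0.0026°.
1° along a meridian = πR/180 = 111177 m.
ΔN = Δφ × 111177 = 489.2 m; ΔE = Δλ × 111177 × cos(25.0130°) = -0.0026 × 111177 × 0.906212 = -262.0 m.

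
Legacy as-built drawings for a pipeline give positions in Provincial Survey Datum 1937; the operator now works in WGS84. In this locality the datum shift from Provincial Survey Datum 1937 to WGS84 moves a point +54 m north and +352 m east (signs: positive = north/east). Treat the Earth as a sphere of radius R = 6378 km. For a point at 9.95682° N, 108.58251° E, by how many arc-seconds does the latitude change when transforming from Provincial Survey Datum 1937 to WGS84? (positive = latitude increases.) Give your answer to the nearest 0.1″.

Δφ = 1.7″

On a sphere of radius R, 1 rad of latitude = R, so Δφ = ΔN / R = 54.0 / 6378000 = 8.4666e-06 rad = 1.746″.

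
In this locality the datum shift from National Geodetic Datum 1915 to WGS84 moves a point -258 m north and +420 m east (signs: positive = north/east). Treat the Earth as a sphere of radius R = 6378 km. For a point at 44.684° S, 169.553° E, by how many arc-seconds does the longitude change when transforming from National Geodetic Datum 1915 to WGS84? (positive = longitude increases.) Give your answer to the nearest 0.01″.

At latitude -44.684°, cos φ = 0.710996.
One radian of longitude at latitude φ spans R cos φ, so Δλ = ΔE / (R cos φ) = 420.0 / (6378000 × 0.710996) = 9.2618e-05 rad = 19.104″.

Δλ = 19.10″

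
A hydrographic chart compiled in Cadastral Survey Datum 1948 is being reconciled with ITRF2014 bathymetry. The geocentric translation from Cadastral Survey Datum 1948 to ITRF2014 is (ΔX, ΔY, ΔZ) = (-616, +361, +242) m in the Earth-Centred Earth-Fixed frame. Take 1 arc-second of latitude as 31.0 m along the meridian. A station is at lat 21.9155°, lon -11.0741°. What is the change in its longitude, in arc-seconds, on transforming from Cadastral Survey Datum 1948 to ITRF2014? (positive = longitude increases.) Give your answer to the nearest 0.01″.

Δλ = 8.20″

sin φ = 0.373239, cos φ = 0.927735, sin λ = -0.192078, cos λ = 0.981380.
East component: ΔE = −sin λ·ΔX + cos λ·ΔY = −(-0.192078)(-616) + (0.981380)(361) = 235.96 m.
1° of latitude spans 3600 × 31.00 = 111600 m; at latitude φ, 1° of longitude spans that × cos φ = 103535.3 m, so Δλ = 235.96 / 103535.3 × 3600 = 8.204″.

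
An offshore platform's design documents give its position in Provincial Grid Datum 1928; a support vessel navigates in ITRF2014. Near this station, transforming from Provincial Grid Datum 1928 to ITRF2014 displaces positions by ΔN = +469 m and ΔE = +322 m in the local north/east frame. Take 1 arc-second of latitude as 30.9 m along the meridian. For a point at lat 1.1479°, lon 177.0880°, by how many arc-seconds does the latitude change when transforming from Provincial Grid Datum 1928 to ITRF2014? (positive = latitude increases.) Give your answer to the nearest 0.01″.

Δφ = 15.18″

1″ of latitude = 30.90 m, so Δφ = 469.0 / 30.90 = 15.178″.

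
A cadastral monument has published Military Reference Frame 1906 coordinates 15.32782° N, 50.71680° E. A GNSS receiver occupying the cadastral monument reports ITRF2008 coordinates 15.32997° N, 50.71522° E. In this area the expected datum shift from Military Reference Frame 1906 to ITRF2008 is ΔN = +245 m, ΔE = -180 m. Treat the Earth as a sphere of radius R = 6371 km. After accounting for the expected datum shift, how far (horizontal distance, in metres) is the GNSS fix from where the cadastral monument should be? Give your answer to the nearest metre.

12 m

Observed coordinate differences: Δφ = +0.00215°, Δλ = -0.00158°.
Converting to metres (1° lat = 111195 m, cos φ = 0.964429): observed ΔN = 239.1 m, observed ΔE = -169.4 m.
Subtracting the expected shift leaves a residual of 239.1 − (245) = -5.9 m north and -169.4 − (-180) = 10.6 m east.
Residual distance = √((-5.9)² + 10.6²) = 12.1 m.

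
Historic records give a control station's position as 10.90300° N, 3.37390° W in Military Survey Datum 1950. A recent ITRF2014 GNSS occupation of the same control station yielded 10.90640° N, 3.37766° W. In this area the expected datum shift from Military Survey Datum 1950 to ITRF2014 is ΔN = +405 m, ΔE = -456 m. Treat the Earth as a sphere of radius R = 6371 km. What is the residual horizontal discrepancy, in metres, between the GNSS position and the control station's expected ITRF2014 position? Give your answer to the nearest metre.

Observed coordinate differences: Δφ = +0.00340°, Δλ = -0.00376°.
Converting to metres (1° lat = 111195 m, cos φ = 0.981949): observed ΔN = 378.1 m, observed ΔE = -410.5 m.
Subtracting the expected shift leaves a residual of 378.1 − (405) = -26.9 m north and -410.5 − (-456) = 45.5 m east.
Residual distance = √((-26.9)² + 45.5²) = 52.8 m.

53 m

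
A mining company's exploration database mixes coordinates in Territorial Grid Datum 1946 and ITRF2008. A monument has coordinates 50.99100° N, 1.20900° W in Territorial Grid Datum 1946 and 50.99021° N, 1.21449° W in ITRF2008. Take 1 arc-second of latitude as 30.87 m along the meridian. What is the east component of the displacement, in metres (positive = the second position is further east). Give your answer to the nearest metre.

Δφ = 50.99021° − 50.99100° = -0.00079°; Δλ = -1.21449° − -1.20900° = -0.00549°.
1° of latitude = 3600 × 30.87 = 111132 m.
ΔN = Δφ × 111132 = -87.8 m; ΔE = Δλ × 111132 × cos(50.99100°) = -0.00549 × 111132 × 0.629442 = -384.0 m.

ΔE = -384 m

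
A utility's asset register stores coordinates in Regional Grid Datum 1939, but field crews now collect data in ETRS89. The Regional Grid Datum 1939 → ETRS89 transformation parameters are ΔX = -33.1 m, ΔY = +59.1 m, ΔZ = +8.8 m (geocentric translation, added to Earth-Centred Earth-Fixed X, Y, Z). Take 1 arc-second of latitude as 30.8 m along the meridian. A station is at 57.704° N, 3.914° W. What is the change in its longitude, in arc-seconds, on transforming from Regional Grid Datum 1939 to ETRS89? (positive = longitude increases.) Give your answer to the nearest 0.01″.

Δλ = 3.45″

sin φ = 0.845299, cos φ = 0.534293, sin λ = -0.068259, cos λ = 0.997668.
East component: ΔE = −sin λ·ΔX + cos λ·ΔY = −(-0.068259)(-33.1) + (0.997668)(59.1) = 56.70 m.
1° of latitude spans 3600 × 30.80 = 110880 m; at latitude φ, 1° of longitude spans that × cos φ = 59242.4 m, so Δλ = 56.70 / 59242.4 × 3600 = 3.446″.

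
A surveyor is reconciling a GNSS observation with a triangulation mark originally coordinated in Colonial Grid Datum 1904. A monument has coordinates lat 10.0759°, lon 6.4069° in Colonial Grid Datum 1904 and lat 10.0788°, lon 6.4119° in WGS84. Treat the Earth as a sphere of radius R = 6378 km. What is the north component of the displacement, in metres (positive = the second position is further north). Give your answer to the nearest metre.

Δφ = 10.0788° − 10.0759° = +0.0029°; Δλ = 6.4119° − 6.4069° = +0.0050°.
1° along a meridian = πR/180 = 111317 m.
ΔN = Δφ × 111317 = 322.8 m; ΔE = Δλ × 111317 × cos(10.0759°) = +0.0050 × 111317 × 0.984577 = 548.0 m.

ΔN = 323 m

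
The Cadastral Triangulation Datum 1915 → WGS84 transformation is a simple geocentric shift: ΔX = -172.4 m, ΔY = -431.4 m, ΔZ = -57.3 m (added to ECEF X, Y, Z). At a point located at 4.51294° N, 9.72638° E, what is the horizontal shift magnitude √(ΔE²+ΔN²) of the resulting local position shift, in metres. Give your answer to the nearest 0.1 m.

397.9 m

The local east axis at (φ, λ) is (−sin λ, cos λ, 0), so ΔE = −sin(9.72638°)·(-172.4) + cos(9.72638°)·(-431.4) = -396.07 m.
The local north axis is (−sin φ cos λ, −sin φ sin λ, cos φ), giving ΔN = 13.370 + 5.735 − 57.122 = -38.02 m.
Horizontal magnitude = √(ΔE² + ΔN²) = √((-396.07)² + (-38.02)²) = 397.89 m.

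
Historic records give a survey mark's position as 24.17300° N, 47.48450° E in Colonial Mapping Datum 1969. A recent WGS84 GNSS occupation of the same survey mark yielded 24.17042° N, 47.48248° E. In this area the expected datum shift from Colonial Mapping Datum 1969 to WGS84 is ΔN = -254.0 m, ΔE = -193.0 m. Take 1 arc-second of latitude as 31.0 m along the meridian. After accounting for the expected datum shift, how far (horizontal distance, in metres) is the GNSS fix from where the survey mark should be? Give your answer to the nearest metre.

Observed coordinate differences: Δφ = -0.00258°, Δλ = -0.00202°.
Converting to metres (1° lat = 111600 m, cos φ = 0.912313): observed ΔN = -287.9 m, observed ΔE = -205.7 m.
Subtracting the expected shift leaves a residual of -287.9 − (-254.0) = -33.9 m north and -205.7 − (-193.0) = -12.7 m east.
Residual distance = √((-33.9)² + (-12.7)²) = 36.2 m.

36 m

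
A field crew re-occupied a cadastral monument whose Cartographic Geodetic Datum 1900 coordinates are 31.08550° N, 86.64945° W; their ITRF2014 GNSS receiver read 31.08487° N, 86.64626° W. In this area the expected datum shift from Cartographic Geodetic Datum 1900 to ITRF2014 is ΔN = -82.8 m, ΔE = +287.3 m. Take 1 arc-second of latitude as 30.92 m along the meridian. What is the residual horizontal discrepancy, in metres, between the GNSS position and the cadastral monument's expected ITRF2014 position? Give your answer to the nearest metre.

Observed coordinate differences: Δφ = -0.00063°, Δλ = +0.00319°.
Converting to metres (1° lat = 111312 m, cos φ = 0.856398): observed ΔN = -70.1 m, observed ΔE = 304.1 m.
Subtracting the expected shift leaves a residual of -70.1 − (-82.8) = 12.7 m north and 304.1 − (287.3) = 16.8 m east.
Residual distance = √(12.7² + 16.8²) = 21.0 m.

21 m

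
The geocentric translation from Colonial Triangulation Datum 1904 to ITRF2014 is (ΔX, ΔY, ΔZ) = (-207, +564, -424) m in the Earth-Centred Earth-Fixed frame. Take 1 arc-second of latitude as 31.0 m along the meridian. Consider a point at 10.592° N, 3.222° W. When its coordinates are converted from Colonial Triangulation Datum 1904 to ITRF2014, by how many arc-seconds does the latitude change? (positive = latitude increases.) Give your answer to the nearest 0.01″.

sin φ = 0.183814, cos φ = 0.982961, sin λ = -0.056205, cos λ = 0.998419.
North component: ΔN = −sin φ cos λ·ΔX − sin φ sin λ·ΔY + cos φ·ΔZ = −(0.183814)(0.998419)(-207) − (0.183814)(-0.056205)(564) + (0.982961)(-424) = -372.96 m.
1° of latitude spans 3600 × 31.00 = 111600 m, so Δφ = -372.96 / 111600 × 3600 = -12.031″.

Δφ = -12.03″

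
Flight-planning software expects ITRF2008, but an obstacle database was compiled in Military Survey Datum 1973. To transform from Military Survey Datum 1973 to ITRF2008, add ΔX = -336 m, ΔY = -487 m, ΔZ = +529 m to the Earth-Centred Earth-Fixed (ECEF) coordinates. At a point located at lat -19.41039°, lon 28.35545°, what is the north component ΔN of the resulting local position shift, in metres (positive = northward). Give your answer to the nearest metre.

ΔN = 324 m

At φ = -19.41039°, λ = 28.35545°: sin φ = -0.332332, cos φ = 0.943162, sin λ = 0.474940, cos λ = 0.880018.
ΔN = −sin φ cos λ·ΔX − sin φ sin λ·ΔY + cos φ·ΔZ = −(-0.332332)(0.880018)(-336) − (-0.332332)(0.474940)(-487) + (0.943162)(529) = 323.80 m.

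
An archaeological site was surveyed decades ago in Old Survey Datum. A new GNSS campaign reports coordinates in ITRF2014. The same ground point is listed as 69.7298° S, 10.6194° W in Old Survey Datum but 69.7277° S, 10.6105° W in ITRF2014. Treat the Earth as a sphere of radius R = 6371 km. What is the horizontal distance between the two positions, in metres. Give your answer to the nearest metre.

Δφ = -69.7277° − -69.7298° = +0.0021°; Δλ = -10.6105° − -10.6194° = +0.0089°.
1° along a meridian = πR/180 = 111195 m.
ΔN = Δφ × 111195 = 233.5 m; ΔE = Δλ × 111195 × cos(-69.7298°) = +0.0089 × 111195 × 0.346448 = 342.9 m.
Distance = √(ΔE² + ΔN²) = √(342.9² + 233.5²) = 414.8 m.

415 m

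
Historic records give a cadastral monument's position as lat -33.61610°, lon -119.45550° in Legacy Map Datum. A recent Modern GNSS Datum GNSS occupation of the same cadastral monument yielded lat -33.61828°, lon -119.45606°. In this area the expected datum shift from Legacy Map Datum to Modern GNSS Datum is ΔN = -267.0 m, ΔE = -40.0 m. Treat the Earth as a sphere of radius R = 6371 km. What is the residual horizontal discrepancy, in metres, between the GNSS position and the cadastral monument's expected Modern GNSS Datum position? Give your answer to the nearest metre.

27 m

Observed coordinate differences: Δφ = -0.00218°, Δλ = -0.00056°.
Converting to metres (1° lat = 111195 m, cos φ = 0.832766): observed ΔN = -242.4 m, observed ΔE = -51.9 m.
Subtracting the expected shift leaves a residual of -242.4 − (-267.0) = 24.6 m north and -51.9 − (-40.0) = -11.9 m east.
Residual distance = √(24.6² + (-11.9)²) = 27.3 m.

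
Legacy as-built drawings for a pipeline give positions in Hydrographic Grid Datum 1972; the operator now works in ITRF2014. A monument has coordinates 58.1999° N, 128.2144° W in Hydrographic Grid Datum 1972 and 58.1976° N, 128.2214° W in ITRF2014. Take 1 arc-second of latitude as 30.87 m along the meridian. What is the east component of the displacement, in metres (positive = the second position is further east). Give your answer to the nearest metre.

ΔE = -410 m

Δφ = 58.1976° − 58.1999° = -0.0023°; Δλ = -128.2214° − -128.2144° = -0.0070°.
1° of latitude = 3600 × 30.87 = 111132 m.
ΔN = Δφ × 111132 = -255.6 m; ΔE = Δλ × 111132 × cos(58.1999°) = -0.0070 × 111132 × 0.526957 = -409.9 m.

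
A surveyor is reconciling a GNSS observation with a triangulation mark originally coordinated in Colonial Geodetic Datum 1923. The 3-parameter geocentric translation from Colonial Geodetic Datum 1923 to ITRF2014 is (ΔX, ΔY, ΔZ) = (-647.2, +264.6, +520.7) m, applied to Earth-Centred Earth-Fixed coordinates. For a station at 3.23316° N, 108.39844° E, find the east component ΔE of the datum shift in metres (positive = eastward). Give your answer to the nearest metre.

The local east axis at (φ, λ) is (−sin λ, cos λ, 0), so ΔE = −sin(108.39844°)·(-647.2) + cos(108.39844°)·264.6 = 530.60 m.

ΔE = 531 m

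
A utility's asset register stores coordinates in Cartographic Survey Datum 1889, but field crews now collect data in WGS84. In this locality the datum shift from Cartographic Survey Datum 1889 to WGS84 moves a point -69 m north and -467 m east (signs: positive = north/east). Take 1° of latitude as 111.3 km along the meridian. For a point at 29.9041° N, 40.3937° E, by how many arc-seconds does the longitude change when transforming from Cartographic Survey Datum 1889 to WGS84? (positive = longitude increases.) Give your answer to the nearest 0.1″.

At latitude 29.9041°, cos φ = 0.866861.
1° of longitude at this latitude = 111.3 × cos φ = 96.48 km, so Δλ = -467.0 / 96481.6 = -0.0048403° = -17.425″.

Δλ = -17.4″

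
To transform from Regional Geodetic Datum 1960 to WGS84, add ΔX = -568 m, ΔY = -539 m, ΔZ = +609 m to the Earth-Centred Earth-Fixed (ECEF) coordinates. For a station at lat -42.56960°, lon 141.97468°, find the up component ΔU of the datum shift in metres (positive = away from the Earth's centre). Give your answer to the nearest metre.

At φ = -42.56960°, λ = 141.97468°: sin φ = -0.676485, cos φ = 0.736456, sin λ = 0.616010, cos λ = -0.787739.
ΔU = cos φ cos λ·ΔX + cos φ sin λ·ΔY + sin φ·ΔZ = (0.736456)(-0.787739)(-568) + (0.736456)(0.616010)(-539) + (-0.676485)(609) = -326.99 m.

ΔU = -327 m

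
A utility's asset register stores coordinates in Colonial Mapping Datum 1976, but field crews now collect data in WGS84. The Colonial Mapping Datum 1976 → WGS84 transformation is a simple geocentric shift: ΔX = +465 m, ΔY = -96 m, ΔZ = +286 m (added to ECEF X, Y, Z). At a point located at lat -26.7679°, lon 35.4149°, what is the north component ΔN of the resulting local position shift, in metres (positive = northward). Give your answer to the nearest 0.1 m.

ΔN = 401.0 m

At φ = -26.7679°, λ = 35.4149°: sin φ = -0.450377, cos φ = 0.892838, sin λ = 0.579493, cos λ = 0.814977.
ΔN = −sin φ cos λ·ΔX − sin φ sin λ·ΔY + cos φ·ΔZ = −(-0.450377)(0.814977)(465) − (-0.450377)(0.579493)(-96) + (0.892838)(286) = 400.97 m.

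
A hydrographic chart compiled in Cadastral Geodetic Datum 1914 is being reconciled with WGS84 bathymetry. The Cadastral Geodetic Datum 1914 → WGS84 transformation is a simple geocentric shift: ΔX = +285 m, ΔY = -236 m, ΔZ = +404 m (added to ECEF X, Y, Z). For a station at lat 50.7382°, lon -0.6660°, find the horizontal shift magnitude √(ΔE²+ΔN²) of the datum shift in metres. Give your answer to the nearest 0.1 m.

At φ = 50.7382°, λ = -0.6660°: sin φ = 0.774262, cos φ = 0.632865, sin λ = -0.011624, cos λ = 0.999932.
ΔE = −sin λ·ΔX + cos λ·ΔY = −(-0.011624)·(285) + (0.999932)·(-236) = -232.67 m.
ΔN = −sin φ cos λ·ΔX − sin φ sin λ·ΔY + cos φ·ΔZ = −(0.774262)(0.999932)(285) − (0.774262)(-0.011624)(-236) + (0.632865)(404) = 32.90 m.
Horizontal magnitude = √(ΔE² + ΔN²) = √((-232.67)² + 32.90²) = 234.99 m.

235.0 m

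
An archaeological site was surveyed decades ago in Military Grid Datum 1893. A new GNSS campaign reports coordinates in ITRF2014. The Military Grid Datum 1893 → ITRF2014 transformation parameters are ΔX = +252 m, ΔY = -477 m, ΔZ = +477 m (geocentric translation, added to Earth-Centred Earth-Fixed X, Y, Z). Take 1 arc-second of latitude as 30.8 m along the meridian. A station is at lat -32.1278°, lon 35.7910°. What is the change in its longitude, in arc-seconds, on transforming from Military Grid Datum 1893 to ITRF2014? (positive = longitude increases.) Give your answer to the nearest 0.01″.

Δλ = -20.48″

sin φ = -0.531810, cos φ = 0.846864, sin λ = 0.584830, cos λ = 0.811156.
East component: ΔE = −sin λ·ΔX + cos λ·ΔY = −(0.584830)(252) + (0.811156)(-477) = -534.30 m.
1° of latitude spans 3600 × 30.80 = 110880 m; at latitude φ, 1° of longitude spans that × cos φ = 93900.3 m, so Δλ = -534.30 / 93900.3 × 3600 = -20.484″.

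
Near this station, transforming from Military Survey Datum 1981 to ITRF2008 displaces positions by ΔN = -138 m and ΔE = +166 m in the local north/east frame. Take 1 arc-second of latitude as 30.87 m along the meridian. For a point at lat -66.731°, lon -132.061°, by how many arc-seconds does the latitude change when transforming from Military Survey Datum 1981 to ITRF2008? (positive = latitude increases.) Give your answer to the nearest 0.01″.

Δφ = -4.47″

1″ of latitude = 30.87 m, so Δφ = -138.0 / 30.87 = -4.470″.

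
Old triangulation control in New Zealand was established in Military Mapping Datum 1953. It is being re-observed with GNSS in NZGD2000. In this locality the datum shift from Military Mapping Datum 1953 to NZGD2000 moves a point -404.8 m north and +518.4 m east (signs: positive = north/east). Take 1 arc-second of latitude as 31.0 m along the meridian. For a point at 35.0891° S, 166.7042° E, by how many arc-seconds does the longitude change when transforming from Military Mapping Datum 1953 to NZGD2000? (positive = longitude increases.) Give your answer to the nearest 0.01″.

Δλ = 20.44″

At latitude -35.0891°, cos φ = 0.818259.
1″ of longitude at this latitude = 31.00 × cos φ = 25.3660 m, so Δλ = 518.4 / 25.3660 = 20.437″.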